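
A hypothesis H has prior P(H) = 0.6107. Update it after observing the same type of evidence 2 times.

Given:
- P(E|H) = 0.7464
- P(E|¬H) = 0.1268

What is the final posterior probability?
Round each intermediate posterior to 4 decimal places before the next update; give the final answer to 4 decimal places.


Sequential Bayesian updating:

Initial prior: P(H) = 0.6107

Update 1:
  P(E) = 0.7464 × 0.6107 + 0.1268 × 0.3893 = 0.45582648 + 0.04936324 = 0.50518972
  P(H|E) = 0.45582648 / 0.50518972 = 0.9023

Update 2:
  P(E) = 0.7464 × 0.9023 + 0.1268 × 0.0977 = 0.67347672 + 0.01238836 = 0.68586508
  P(H|E) = 0.67347672 / 0.68586508 = 0.9819

Final posterior: 0.9819


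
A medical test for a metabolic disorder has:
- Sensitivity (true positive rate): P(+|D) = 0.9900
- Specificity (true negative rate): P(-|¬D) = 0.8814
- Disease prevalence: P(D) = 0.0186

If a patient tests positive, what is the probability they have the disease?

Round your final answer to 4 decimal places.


Let D = has disease, + = positive test

Given:
- P(D) = 0.0186 (prevalence)
- P(+|D) = 0.9900 (sensitivity)
- P(-|¬D) = 0.8814 (specificity)
- P(+|¬D) = 0.1186 (false positive rate = 1 - specificity)

Step 1: Find P(+)
P(+) = P(+|D)P(D) + P(+|¬D)P(¬D)
     = 0.9900 × 0.0186 + 0.1186 × 0.9814
     = 0.01841400 + 0.11639404
     = 0.13480804

Step 2: Apply Bayes' theorem for P(D|+)
P(D|+) = P(+|D)P(D) / P(+)
       = 0.01841400 / 0.13480804
       = 0.1366


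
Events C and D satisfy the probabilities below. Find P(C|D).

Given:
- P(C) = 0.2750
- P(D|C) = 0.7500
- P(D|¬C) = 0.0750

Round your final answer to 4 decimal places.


Bayes' theorem: P(C|D) = P(D|C) × P(C) / P(D)

Step 1: Calculate P(D) using law of total probability
P(D) = P(D|C)P(C) + P(D|¬C)P(¬C)
     = 0.7500 × 0.2750 + 0.0750 × 0.7250
     = 0.20625000 + 0.05437500
     = 0.26062500

Step 2: Apply Bayes' theorem
P(C|D) = P(D|C) × P(C) / P(D)
       = 0.20625000 / 0.26062500
       = 0.7914


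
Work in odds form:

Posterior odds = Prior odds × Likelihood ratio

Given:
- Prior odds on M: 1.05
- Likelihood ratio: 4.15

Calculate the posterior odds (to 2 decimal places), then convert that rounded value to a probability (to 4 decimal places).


Step 1: Calculate posterior odds
Posterior odds = Prior odds × LR
               = 1.05 × 4.15
               = 4.36

Step 2: Convert to probability
P(M|E) = Posterior odds / (1 + Posterior odds)
       = 4.36 / (1 + 4.36)
       = 4.36 / 5.36
       = 0.8134

The evidence increased P(M) from 0.5122 to 0.8134.


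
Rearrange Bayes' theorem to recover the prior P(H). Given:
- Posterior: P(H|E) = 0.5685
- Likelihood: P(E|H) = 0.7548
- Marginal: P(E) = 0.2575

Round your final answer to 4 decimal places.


From Bayes' theorem: P(H|E) = P(E|H) × P(H) / P(E)

Rearranging for P(H):
P(H) = P(H|E) × P(E) / P(E|H)
     = 0.5685 × 0.2575 / 0.7548
     = 0.14638875 / 0.7548
     = 0.1939


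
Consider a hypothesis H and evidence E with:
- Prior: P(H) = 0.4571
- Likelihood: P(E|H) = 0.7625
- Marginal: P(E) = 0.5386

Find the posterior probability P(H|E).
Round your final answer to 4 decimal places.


Using Bayes' theorem:

P(H|E) = P(E|H) × P(H) / P(E)
       = 0.7625 × 0.4571 / 0.5386
       = 0.34853875 / 0.5386
       = 0.6471

The evidence strengthens our belief in H.
Prior: 0.4571 → Posterior: 0.6471


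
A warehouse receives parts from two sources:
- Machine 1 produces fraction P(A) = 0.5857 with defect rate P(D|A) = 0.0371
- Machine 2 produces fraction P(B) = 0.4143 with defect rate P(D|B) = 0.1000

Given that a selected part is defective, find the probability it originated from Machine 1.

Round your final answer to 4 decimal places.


Let A = from Machine 1, D = defective

Given:
- P(A) = 0.5857, P(B) = 0.4143
- P(D|A) = 0.0371, P(D|B) = 0.1000

Step 1: Find P(D)
P(D) = P(D|A)P(A) + P(D|B)P(B)
     = 0.0371 × 0.5857 + 0.1000 × 0.4143
     = 0.02172947 + 0.04143000
     = 0.06315947

Step 2: Apply Bayes' theorem
P(A|D) = P(D|A)P(A) / P(D)
       = 0.02172947 / 0.06315947
       = 0.3440


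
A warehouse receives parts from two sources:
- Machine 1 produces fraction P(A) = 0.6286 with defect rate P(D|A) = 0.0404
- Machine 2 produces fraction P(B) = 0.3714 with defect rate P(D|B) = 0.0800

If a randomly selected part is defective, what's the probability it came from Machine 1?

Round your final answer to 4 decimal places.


Let A = from Machine 1, D = defective

Given:
- P(A) = 0.6286, P(B) = 0.3714
- P(D|A) = 0.0404, P(D|B) = 0.0800

Step 1: Find P(D)
P(D) = P(D|A)P(A) + P(D|B)P(B)
     = 0.0404 × 0.6286 + 0.0800 × 0.3714
     = 0.02539544 + 0.02971200
     = 0.05510744

Step 2: Apply Bayes' theorem
P(A|D) = P(D|A)P(A) / P(D)
       = 0.02539544 / 0.05510744
       = 0.4608


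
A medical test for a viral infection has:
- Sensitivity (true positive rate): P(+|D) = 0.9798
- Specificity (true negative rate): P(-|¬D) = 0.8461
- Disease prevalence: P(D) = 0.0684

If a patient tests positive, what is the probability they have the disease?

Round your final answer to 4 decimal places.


Let D = has disease, + = positive test

Given:
- P(D) = 0.0684 (prevalence)
- P(+|D) = 0.9798 (sensitivity)
- P(-|¬D) = 0.8461 (specificity)
- P(+|¬D) = 0.1539 (false positive rate = 1 - specificity)

Step 1: Find P(+)
P(+) = P(+|D)P(D) + P(+|¬D)P(¬D)
     = 0.9798 × 0.0684 + 0.1539 × 0.9316
     = 0.06701832 + 0.14337324
     = 0.21039156

Step 2: Apply Bayes' theorem for P(D|+)
P(D|+) = P(+|D)P(D) / P(+)
       = 0.06701832 / 0.21039156
       = 0.3185


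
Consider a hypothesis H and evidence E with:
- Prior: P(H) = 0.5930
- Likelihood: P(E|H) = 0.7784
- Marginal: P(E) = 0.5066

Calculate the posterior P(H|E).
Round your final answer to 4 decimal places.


Using Bayes' theorem:

P(H|E) = P(E|H) × P(H) / P(E)
       = 0.7784 × 0.5930 / 0.5066
       = 0.46159120 / 0.5066
       = 0.9112

The evidence strengthens our belief in H.
Prior: 0.5930 → Posterior: 0.9112


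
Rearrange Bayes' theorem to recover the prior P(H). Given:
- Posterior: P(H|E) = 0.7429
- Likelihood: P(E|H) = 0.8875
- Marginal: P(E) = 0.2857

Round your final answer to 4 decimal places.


From Bayes' theorem: P(H|E) = P(E|H) × P(H) / P(E)

Rearranging for P(H):
P(H) = P(H|E) × P(E) / P(E|H)
     = 0.7429 × 0.2857 / 0.8875
     = 0.21224653 / 0.8875
     = 0.2392


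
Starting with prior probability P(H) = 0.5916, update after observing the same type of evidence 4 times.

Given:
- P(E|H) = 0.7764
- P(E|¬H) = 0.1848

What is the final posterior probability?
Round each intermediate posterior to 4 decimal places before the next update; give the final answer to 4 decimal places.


Sequential Bayesian updating:

Initial prior: P(H) = 0.5916

Update 1:
  P(E) = 0.7764 × 0.5916 + 0.1848 × 0.4084 = 0.45931824 + 0.07547232 = 0.53479056
  P(H|E) = 0.45931824 / 0.53479056 = 0.8589

Update 2:
  P(E) = 0.7764 × 0.8589 + 0.1848 × 0.1411 = 0.66684996 + 0.02607528 = 0.69292524
  P(H|E) = 0.66684996 / 0.69292524 = 0.9624

Update 3:
  P(E) = 0.7764 × 0.9624 + 0.1848 × 0.0376 = 0.74720736 + 0.00694848 = 0.75415584
  P(H|E) = 0.74720736 / 0.75415584 = 0.9908

Update 4:
  P(E) = 0.7764 × 0.9908 + 0.1848 × 0.0092 = 0.76925712 + 0.00170016 = 0.77095728
  P(H|E) = 0.76925712 / 0.77095728 = 0.9978

Final posterior: 0.9978


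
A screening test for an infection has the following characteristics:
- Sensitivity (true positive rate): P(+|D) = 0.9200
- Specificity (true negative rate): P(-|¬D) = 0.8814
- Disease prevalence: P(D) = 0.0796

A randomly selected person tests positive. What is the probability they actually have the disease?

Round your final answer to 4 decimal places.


Let D = has disease, + = positive test

Given:
- P(D) = 0.0796 (prevalence)
- P(+|D) = 0.9200 (sensitivity)
- P(-|¬D) = 0.8814 (specificity)
- P(+|¬D) = 0.1186 (false positive rate = 1 - specificity)

Step 1: Find P(+)
P(+) = P(+|D)P(D) + P(+|¬D)P(¬D)
     = 0.9200 × 0.0796 + 0.1186 × 0.9204
     = 0.07323200 + 0.10915944
     = 0.18239144

Step 2: Apply Bayes' theorem for P(D|+)
P(D|+) = P(+|D)P(D) / P(+)
       = 0.07323200 / 0.18239144
       = 0.4015


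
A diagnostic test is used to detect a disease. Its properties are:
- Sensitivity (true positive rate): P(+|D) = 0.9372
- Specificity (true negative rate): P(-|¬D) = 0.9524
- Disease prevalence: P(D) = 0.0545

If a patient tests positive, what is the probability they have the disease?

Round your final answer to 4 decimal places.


Let D = has disease, + = positive test

Given:
- P(D) = 0.0545 (prevalence)
- P(+|D) = 0.9372 (sensitivity)
- P(-|¬D) = 0.9524 (specificity)
- P(+|¬D) = 0.0476 (false positive rate = 1 - specificity)

Step 1: Find P(+)
P(+) = P(+|D)P(D) + P(+|¬D)P(¬D)
     = 0.9372 × 0.0545 + 0.0476 × 0.9455
     = 0.05107740 + 0.04500580
     = 0.09608320

Step 2: Apply Bayes' theorem for P(D|+)
P(D|+) = P(+|D)P(D) / P(+)
       = 0.05107740 / 0.09608320
       = 0.5316


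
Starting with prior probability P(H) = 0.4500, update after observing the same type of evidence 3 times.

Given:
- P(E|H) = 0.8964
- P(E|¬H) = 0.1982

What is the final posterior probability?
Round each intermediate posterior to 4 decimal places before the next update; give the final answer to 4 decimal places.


Sequential Bayesian updating:

Initial prior: P(H) = 0.4500

Update 1:
  P(E) = 0.8964 × 0.4500 + 0.1982 × 0.5500 = 0.40338000 + 0.10901000 = 0.51239000
  P(H|E) = 0.40338000 / 0.51239000 = 0.7873

Update 2:
  P(E) = 0.8964 × 0.7873 + 0.1982 × 0.2127 = 0.70573572 + 0.04215714 = 0.74789286
  P(H|E) = 0.70573572 / 0.74789286 = 0.9436

Update 3:
  P(E) = 0.8964 × 0.9436 + 0.1982 × 0.0564 = 0.84584304 + 0.01117848 = 0.85702152
  P(H|E) = 0.84584304 / 0.85702152 = 0.9870

Final posterior: 0.9870


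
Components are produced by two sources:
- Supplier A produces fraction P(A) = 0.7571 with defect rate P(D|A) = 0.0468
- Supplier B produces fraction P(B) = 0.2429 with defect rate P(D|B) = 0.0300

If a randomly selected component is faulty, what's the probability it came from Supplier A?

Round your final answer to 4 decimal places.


Let A = from Supplier A, D = faulty

Given:
- P(A) = 0.7571, P(B) = 0.2429
- P(D|A) = 0.0468, P(D|B) = 0.0300

Step 1: Find P(D)
P(D) = P(D|A)P(A) + P(D|B)P(B)
     = 0.0468 × 0.7571 + 0.0300 × 0.2429
     = 0.03543228 + 0.00728700
     = 0.04271928

Step 2: Apply Bayes' theorem
P(A|D) = P(D|A)P(A) / P(D)
       = 0.03543228 / 0.04271928
       = 0.8294


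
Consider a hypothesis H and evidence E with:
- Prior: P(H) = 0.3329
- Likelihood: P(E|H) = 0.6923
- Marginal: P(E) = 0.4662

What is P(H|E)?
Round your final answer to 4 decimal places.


Using Bayes' theorem:

P(H|E) = P(E|H) × P(H) / P(E)
       = 0.6923 × 0.3329 / 0.4662
       = 0.23046667 / 0.4662
       = 0.4944

The evidence strengthens our belief in H.
Prior: 0.3329 → Posterior: 0.4944


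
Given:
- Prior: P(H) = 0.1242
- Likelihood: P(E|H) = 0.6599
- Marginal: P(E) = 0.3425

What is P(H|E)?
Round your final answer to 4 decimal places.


Using Bayes' theorem:

P(H|E) = P(E|H) × P(H) / P(E)
       = 0.6599 × 0.1242 / 0.3425
       = 0.08195958 / 0.3425
       = 0.2393

The evidence strengthens our belief in H.
Prior: 0.1242 → Posterior: 0.2393


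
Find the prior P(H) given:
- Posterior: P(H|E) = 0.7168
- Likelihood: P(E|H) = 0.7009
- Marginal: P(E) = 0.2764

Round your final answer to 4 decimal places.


From Bayes' theorem: P(H|E) = P(E|H) × P(H) / P(E)

Rearranging for P(H):
P(H) = P(H|E) × P(E) / P(E|H)
     = 0.7168 × 0.2764 / 0.7009
     = 0.19812352 / 0.7009
     = 0.2827


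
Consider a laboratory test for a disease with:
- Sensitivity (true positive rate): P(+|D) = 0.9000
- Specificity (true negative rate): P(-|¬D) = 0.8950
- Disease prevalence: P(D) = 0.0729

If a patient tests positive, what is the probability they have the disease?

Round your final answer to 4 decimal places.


Let D = has disease, + = positive test

Given:
- P(D) = 0.0729 (prevalence)
- P(+|D) = 0.9000 (sensitivity)
- P(-|¬D) = 0.8950 (specificity)
- P(+|¬D) = 0.1050 (false positive rate = 1 - specificity)

Step 1: Find P(+)
P(+) = P(+|D)P(D) + P(+|¬D)P(¬D)
     = 0.9000 × 0.0729 + 0.1050 × 0.9271
     = 0.06561000 + 0.09734550
     = 0.16295550

Step 2: Apply Bayes' theorem for P(D|+)
P(D|+) = P(+|D)P(D) / P(+)
       = 0.06561000 / 0.16295550
       = 0.4026


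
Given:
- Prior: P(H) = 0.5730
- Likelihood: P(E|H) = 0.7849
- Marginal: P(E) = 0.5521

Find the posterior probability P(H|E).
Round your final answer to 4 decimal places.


Using Bayes' theorem:

P(H|E) = P(E|H) × P(H) / P(E)
       = 0.7849 × 0.5730 / 0.5521
       = 0.44974770 / 0.5521
       = 0.8146

The evidence strengthens our belief in H.
Prior: 0.5730 → Posterior: 0.8146


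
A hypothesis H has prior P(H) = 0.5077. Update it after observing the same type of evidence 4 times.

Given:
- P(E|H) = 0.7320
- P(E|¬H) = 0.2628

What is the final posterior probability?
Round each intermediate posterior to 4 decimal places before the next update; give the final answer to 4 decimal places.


Sequential Bayesian updating:

Initial prior: P(H) = 0.5077

Update 1:
  P(E) = 0.7320 × 0.5077 + 0.2628 × 0.4923 = 0.37163640 + 0.12937644 = 0.50101284
  P(H|E) = 0.37163640 / 0.50101284 = 0.7418

Update 2:
  P(E) = 0.7320 × 0.7418 + 0.2628 × 0.2582 = 0.54299760 + 0.06785496 = 0.61085256
  P(H|E) = 0.54299760 / 0.61085256 = 0.8889

Update 3:
  P(E) = 0.7320 × 0.8889 + 0.2628 × 0.1111 = 0.65067480 + 0.02919708 = 0.67987188
  P(H|E) = 0.65067480 / 0.67987188 = 0.9571

Update 4:
  P(E) = 0.7320 × 0.9571 + 0.2628 × 0.0429 = 0.70059720 + 0.01127412 = 0.71187132
  P(H|E) = 0.70059720 / 0.71187132 = 0.9842

Final posterior: 0.9842


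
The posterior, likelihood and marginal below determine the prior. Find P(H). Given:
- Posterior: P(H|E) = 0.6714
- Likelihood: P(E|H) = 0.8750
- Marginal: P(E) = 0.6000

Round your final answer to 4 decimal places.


From Bayes' theorem: P(H|E) = P(E|H) × P(H) / P(E)

Rearranging for P(H):
P(H) = P(H|E) × P(E) / P(E|H)
     = 0.6714 × 0.6000 / 0.8750
     = 0.40284000 / 0.8750
     = 0.4604


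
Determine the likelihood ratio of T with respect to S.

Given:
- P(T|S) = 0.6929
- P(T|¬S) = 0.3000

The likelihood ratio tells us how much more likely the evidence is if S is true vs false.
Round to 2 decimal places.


Likelihood Ratio (LR) = P(T|S) / P(T|¬S)

LR = 0.6929 / 0.3000
   = 2.31

The evidence is 2.31 times more likely if S is true than if S is false.
LR > 1, so observing T raises the odds in favor of S.


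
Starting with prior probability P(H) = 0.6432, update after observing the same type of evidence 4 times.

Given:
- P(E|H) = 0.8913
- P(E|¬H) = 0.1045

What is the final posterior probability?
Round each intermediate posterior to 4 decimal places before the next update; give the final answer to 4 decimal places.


Sequential Bayesian updating:

Initial prior: P(H) = 0.6432

Update 1:
  P(E) = 0.8913 × 0.6432 + 0.1045 × 0.3568 = 0.57328416 + 0.03728560 = 0.61056976
  P(H|E) = 0.57328416 / 0.61056976 = 0.9389

Update 2:
  P(E) = 0.8913 × 0.9389 + 0.1045 × 0.0611 = 0.83684157 + 0.00638495 = 0.84322652
  P(H|E) = 0.83684157 / 0.84322652 = 0.9924

Update 3:
  P(E) = 0.8913 × 0.9924 + 0.1045 × 0.0076 = 0.88452612 + 0.00079420 = 0.88532032
  P(H|E) = 0.88452612 / 0.88532032 = 0.9991

Update 4:
  P(E) = 0.8913 × 0.9991 + 0.1045 × 0.0009 = 0.89049783 + 0.00009405 = 0.89059188
  P(H|E) = 0.89049783 / 0.89059188 = 0.9999

Final posterior: 0.9999


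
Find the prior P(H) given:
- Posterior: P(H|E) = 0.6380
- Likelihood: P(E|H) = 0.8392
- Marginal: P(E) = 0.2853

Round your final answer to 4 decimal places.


From Bayes' theorem: P(H|E) = P(E|H) × P(H) / P(E)

Rearranging for P(H):
P(H) = P(H|E) × P(E) / P(E|H)
     = 0.6380 × 0.2853 / 0.8392
     = 0.18202140 / 0.8392
     = 0.2169


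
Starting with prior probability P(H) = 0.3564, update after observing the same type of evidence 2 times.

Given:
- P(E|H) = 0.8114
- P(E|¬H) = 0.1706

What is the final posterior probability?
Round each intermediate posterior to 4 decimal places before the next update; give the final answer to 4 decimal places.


Sequential Bayesian updating:

Initial prior: P(H) = 0.3564

Update 1:
  P(E) = 0.8114 × 0.3564 + 0.1706 × 0.6436 = 0.28918296 + 0.10979816 = 0.39898112
  P(H|E) = 0.28918296 / 0.39898112 = 0.7248

Update 2:
  P(E) = 0.8114 × 0.7248 + 0.1706 × 0.2752 = 0.58810272 + 0.04694912 = 0.63505184
  P(H|E) = 0.58810272 / 0.63505184 = 0.9261

Final posterior: 0.9261


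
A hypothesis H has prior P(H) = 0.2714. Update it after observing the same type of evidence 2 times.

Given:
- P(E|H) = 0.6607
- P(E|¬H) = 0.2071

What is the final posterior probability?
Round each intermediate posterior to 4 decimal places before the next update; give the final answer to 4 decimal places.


Sequential Bayesian updating:

Initial prior: P(H) = 0.2714

Update 1:
  P(E) = 0.6607 × 0.2714 + 0.2071 × 0.7286 = 0.17931398 + 0.15089306 = 0.33020704
  P(H|E) = 0.17931398 / 0.33020704 = 0.5430

Update 2:
  P(E) = 0.6607 × 0.5430 + 0.2071 × 0.4570 = 0.35876010 + 0.09464470 = 0.45340480
  P(H|E) = 0.35876010 / 0.45340480 = 0.7913

Final posterior: 0.7913


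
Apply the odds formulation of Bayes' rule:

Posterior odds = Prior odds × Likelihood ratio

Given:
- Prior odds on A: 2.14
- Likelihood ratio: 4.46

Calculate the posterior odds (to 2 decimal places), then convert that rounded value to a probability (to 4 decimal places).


Step 1: Calculate posterior odds
Posterior odds = Prior odds × LR
               = 2.14 × 4.46
               = 9.54

Step 2: Convert to probability
P(A|E) = Posterior odds / (1 + Posterior odds)
       = 9.54 / (1 + 9.54)
       = 9.54 / 10.54
       = 0.9051

The evidence increased P(A) from 0.6815 to 0.9051.


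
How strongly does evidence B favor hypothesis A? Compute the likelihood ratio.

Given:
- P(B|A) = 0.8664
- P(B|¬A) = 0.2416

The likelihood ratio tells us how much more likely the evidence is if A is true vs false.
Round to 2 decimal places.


Likelihood Ratio (LR) = P(B|A) / P(B|¬A)

LR = 0.8664 / 0.2416
   = 3.59

The evidence is 3.59 times more likely if A is true than if A is false.
Because LR exceeds 1, B is evidence for A.


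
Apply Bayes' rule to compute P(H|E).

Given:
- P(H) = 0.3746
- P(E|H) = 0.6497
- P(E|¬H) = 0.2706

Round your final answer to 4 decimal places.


Bayes' theorem: P(H|E) = P(E|H) × P(H) / P(E)

Step 1: Calculate P(E) using law of total probability
P(E) = P(E|H)P(H) + P(E|¬H)P(¬H)
     = 0.6497 × 0.3746 + 0.2706 × 0.6254
     = 0.24337762 + 0.16923324
     = 0.41261086

Step 2: Apply Bayes' theorem
P(H|E) = P(E|H) × P(H) / P(E)
       = 0.24337762 / 0.41261086
       = 0.5898


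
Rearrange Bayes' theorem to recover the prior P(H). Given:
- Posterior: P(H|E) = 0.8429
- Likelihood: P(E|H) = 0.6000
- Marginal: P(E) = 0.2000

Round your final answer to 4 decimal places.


From Bayes' theorem: P(H|E) = P(E|H) × P(H) / P(E)

Rearranging for P(H):
P(H) = P(H|E) × P(E) / P(E|H)
     = 0.8429 × 0.2000 / 0.6000
     = 0.16858000 / 0.6000
     = 0.2810


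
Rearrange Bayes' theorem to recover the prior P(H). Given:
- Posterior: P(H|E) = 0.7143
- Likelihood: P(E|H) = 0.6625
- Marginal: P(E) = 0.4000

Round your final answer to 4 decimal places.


From Bayes' theorem: P(H|E) = P(E|H) × P(H) / P(E)

Rearranging for P(H):
P(H) = P(H|E) × P(E) / P(E|H)
     = 0.7143 × 0.4000 / 0.6625
     = 0.28572000 / 0.6625
     = 0.4313


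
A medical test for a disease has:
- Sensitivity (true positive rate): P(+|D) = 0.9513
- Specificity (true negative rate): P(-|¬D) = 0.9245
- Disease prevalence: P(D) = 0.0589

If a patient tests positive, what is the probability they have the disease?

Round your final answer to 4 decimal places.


Let D = has disease, + = positive test

Given:
- P(D) = 0.0589 (prevalence)
- P(+|D) = 0.9513 (sensitivity)
- P(-|¬D) = 0.9245 (specificity)
- P(+|¬D) = 0.0755 (false positive rate = 1 - specificity)

Step 1: Find P(+)
P(+) = P(+|D)P(D) + P(+|¬D)P(¬D)
     = 0.9513 × 0.0589 + 0.0755 × 0.9411
     = 0.05603157 + 0.07105305
     = 0.12708462

Step 2: Apply Bayes' theorem for P(D|+)
P(D|+) = P(+|D)P(D) / P(+)
       = 0.05603157 / 0.12708462
       = 0.4409


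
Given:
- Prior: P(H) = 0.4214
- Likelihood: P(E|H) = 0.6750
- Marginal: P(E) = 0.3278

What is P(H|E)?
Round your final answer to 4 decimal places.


Using Bayes' theorem:

P(H|E) = P(E|H) × P(H) / P(E)
       = 0.6750 × 0.4214 / 0.3278
       = 0.28444500 / 0.3278
       = 0.8677

The evidence strengthens our belief in H.
Prior: 0.4214 → Posterior: 0.8677


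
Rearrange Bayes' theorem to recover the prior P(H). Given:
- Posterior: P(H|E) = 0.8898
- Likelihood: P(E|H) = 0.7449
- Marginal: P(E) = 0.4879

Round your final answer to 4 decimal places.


From Bayes' theorem: P(H|E) = P(E|H) × P(H) / P(E)

Rearranging for P(H):
P(H) = P(H|E) × P(E) / P(E|H)
     = 0.8898 × 0.4879 / 0.7449
     = 0.43413342 / 0.7449
     = 0.5828


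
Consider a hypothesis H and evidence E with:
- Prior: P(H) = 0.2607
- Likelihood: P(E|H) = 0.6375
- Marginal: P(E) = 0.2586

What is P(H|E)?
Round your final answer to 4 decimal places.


Using Bayes' theorem:

P(H|E) = P(E|H) × P(H) / P(E)
       = 0.6375 × 0.2607 / 0.2586
       = 0.16619625 / 0.2586
       = 0.6427

The evidence strengthens our belief in H.
Prior: 0.2607 → Posterior: 0.6427


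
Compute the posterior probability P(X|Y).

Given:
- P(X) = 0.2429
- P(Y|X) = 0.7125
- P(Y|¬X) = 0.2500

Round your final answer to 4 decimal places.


Bayes' theorem: P(X|Y) = P(Y|X) × P(X) / P(Y)

Step 1: Calculate P(Y) using law of total probability
P(Y) = P(Y|X)P(X) + P(Y|¬X)P(¬X)
     = 0.7125 × 0.2429 + 0.2500 × 0.7571
     = 0.17306625 + 0.18927500
     = 0.36234125

Step 2: Apply Bayes' theorem
P(X|Y) = P(Y|X) × P(X) / P(Y)
       = 0.17306625 / 0.36234125
       = 0.4776


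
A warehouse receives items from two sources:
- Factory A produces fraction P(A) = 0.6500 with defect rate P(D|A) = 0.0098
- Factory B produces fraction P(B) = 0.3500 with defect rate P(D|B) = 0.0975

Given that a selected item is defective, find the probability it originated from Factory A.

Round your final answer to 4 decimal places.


Let A = from Factory A, D = defective

Given:
- P(A) = 0.6500, P(B) = 0.3500
- P(D|A) = 0.0098, P(D|B) = 0.0975

Step 1: Find P(D)
P(D) = P(D|A)P(A) + P(D|B)P(B)
     = 0.0098 × 0.6500 + 0.0975 × 0.3500
     = 0.00637000 + 0.03412500
     = 0.04049500

Step 2: Apply Bayes' theorem
P(A|D) = P(D|A)P(A) / P(D)
       = 0.00637000 / 0.04049500
       = 0.1573


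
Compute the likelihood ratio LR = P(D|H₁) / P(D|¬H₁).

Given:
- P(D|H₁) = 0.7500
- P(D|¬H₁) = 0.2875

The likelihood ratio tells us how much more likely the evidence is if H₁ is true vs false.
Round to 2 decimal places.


Likelihood Ratio (LR) = P(D|H₁) / P(D|¬H₁)

LR = 0.7500 / 0.2875
   = 2.61

The evidence is 2.61 times more likely if H₁ is true than if H₁ is false.
Because LR exceeds 1, D is evidence for H₁.


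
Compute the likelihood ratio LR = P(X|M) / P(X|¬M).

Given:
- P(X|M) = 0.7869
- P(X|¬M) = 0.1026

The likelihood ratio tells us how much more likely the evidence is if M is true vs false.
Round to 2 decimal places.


Likelihood Ratio (LR) = P(X|M) / P(X|¬M)

LR = 0.7869 / 0.1026
   = 7.67

The evidence is 7.67 times more likely if M is true than if M is false.
Because LR exceeds 1, X is evidence for M.


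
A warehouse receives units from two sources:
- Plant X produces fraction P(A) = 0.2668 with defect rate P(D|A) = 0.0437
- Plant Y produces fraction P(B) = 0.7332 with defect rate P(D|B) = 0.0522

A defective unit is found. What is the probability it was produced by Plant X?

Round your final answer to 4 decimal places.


Let A = from Plant X, D = defective

Given:
- P(A) = 0.2668, P(B) = 0.7332
- P(D|A) = 0.0437, P(D|B) = 0.0522

Step 1: Find P(D)
P(D) = P(D|A)P(A) + P(D|B)P(B)
     = 0.0437 × 0.2668 + 0.0522 × 0.7332
     = 0.01165916 + 0.03827304
     = 0.04993220

Step 2: Apply Bayes' theorem
P(A|D) = P(D|A)P(A) / P(D)
       = 0.01165916 / 0.04993220
       = 0.2335


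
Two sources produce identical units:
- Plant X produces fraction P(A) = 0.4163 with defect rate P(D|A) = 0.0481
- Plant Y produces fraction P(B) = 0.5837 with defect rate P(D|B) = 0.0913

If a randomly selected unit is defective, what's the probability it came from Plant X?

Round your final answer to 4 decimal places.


Let A = from Plant X, D = defective

Given:
- P(A) = 0.4163, P(B) = 0.5837
- P(D|A) = 0.0481, P(D|B) = 0.0913

Step 1: Find P(D)
P(D) = P(D|A)P(A) + P(D|B)P(B)
     = 0.0481 × 0.4163 + 0.0913 × 0.5837
     = 0.02002403 + 0.05329181
     = 0.07331584

Step 2: Apply Bayes' theorem
P(A|D) = P(D|A)P(A) / P(D)
       = 0.02002403 / 0.07331584
       = 0.2731


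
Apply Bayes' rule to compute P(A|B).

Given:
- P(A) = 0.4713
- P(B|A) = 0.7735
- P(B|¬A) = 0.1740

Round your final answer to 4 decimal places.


Bayes' theorem: P(A|B) = P(B|A) × P(A) / P(B)

Step 1: Calculate P(B) using law of total probability
P(B) = P(B|A)P(A) + P(B|¬A)P(¬A)
     = 0.7735 × 0.4713 + 0.1740 × 0.5287
     = 0.36455055 + 0.09199380
     = 0.45654435

Step 2: Apply Bayes' theorem
P(A|B) = P(B|A) × P(A) / P(B)
       = 0.36455055 / 0.45654435
       = 0.7985


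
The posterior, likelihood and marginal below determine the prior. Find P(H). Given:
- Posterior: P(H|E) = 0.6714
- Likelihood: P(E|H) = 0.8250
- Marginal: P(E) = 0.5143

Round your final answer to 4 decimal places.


From Bayes' theorem: P(H|E) = P(E|H) × P(H) / P(E)

Rearranging for P(H):
P(H) = P(H|E) × P(E) / P(E|H)
     = 0.6714 × 0.5143 / 0.8250
     = 0.34530102 / 0.8250
     = 0.4185


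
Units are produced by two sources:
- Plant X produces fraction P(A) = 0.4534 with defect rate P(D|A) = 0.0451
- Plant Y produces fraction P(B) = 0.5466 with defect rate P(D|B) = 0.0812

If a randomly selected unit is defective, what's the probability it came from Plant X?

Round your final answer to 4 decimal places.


Let A = from Plant X, D = defective

Given:
- P(A) = 0.4534, P(B) = 0.5466
- P(D|A) = 0.0451, P(D|B) = 0.0812

Step 1: Find P(D)
P(D) = P(D|A)P(A) + P(D|B)P(B)
     = 0.0451 × 0.4534 + 0.0812 × 0.5466
     = 0.02044834 + 0.04438392
     = 0.06483226

Step 2: Apply Bayes' theorem
P(A|D) = P(D|A)P(A) / P(D)
       = 0.02044834 / 0.06483226
       = 0.3154


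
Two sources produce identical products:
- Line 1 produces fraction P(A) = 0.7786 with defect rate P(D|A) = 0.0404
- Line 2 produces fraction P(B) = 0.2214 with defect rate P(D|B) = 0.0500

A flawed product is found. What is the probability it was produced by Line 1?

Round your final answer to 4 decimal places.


Let A = from Line 1, D = flawed

Given:
- P(A) = 0.7786, P(B) = 0.2214
- P(D|A) = 0.0404, P(D|B) = 0.0500

Step 1: Find P(D)
P(D) = P(D|A)P(A) + P(D|B)P(B)
     = 0.0404 × 0.7786 + 0.0500 × 0.2214
     = 0.03145544 + 0.01107000
     = 0.04252544

Step 2: Apply Bayes' theorem
P(A|D) = P(D|A)P(A) / P(D)
       = 0.03145544 / 0.04252544
       = 0.7397


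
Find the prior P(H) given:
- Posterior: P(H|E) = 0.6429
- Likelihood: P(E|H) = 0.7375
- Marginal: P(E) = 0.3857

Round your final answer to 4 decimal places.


From Bayes' theorem: P(H|E) = P(E|H) × P(H) / P(E)

Rearranging for P(H):
P(H) = P(H|E) × P(E) / P(E|H)
     = 0.6429 × 0.3857 / 0.7375
     = 0.24796653 / 0.7375
     = 0.3362


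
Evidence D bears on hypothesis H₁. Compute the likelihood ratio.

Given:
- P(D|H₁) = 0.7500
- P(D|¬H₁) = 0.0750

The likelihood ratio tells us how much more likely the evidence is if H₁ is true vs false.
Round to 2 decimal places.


Likelihood Ratio (LR) = P(D|H₁) / P(D|¬H₁)

LR = 0.7500 / 0.0750
   = 10.00

The evidence is 10.00 times more likely if H₁ is true than if H₁ is false.
Since LR > 1, the evidence supports H₁ over ¬H₁.


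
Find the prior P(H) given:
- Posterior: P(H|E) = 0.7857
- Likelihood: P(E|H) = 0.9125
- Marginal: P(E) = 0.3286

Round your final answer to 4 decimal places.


From Bayes' theorem: P(H|E) = P(E|H) × P(H) / P(E)

Rearranging for P(H):
P(H) = P(H|E) × P(E) / P(E|H)
     = 0.7857 × 0.3286 / 0.9125
     = 0.25818102 / 0.9125
     = 0.2829


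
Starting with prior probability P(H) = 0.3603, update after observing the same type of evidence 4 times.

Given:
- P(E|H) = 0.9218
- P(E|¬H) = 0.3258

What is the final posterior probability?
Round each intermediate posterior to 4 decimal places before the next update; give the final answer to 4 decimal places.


Sequential Bayesian updating:

Initial prior: P(H) = 0.3603

Update 1:
  P(E) = 0.9218 × 0.3603 + 0.3258 × 0.6397 = 0.33212454 + 0.20841426 = 0.54053880
  P(H|E) = 0.33212454 / 0.54053880 = 0.6144

Update 2:
  P(E) = 0.9218 × 0.6144 + 0.3258 × 0.3856 = 0.56635392 + 0.12562848 = 0.69198240
  P(H|E) = 0.56635392 / 0.69198240 = 0.8185

Update 3:
  P(E) = 0.9218 × 0.8185 + 0.3258 × 0.1815 = 0.75449330 + 0.05913270 = 0.81362600
  P(H|E) = 0.75449330 / 0.81362600 = 0.9273

Update 4:
  P(E) = 0.9218 × 0.9273 + 0.3258 × 0.0727 = 0.85478514 + 0.02368566 = 0.87847080
  P(H|E) = 0.85478514 / 0.87847080 = 0.9730

Final posterior: 0.9730


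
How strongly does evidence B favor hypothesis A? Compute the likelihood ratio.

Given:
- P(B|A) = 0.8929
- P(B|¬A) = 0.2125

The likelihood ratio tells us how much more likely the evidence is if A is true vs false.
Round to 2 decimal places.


Likelihood Ratio (LR) = P(B|A) / P(B|¬A)

LR = 0.8929 / 0.2125
   = 4.20

The evidence is 4.20 times more likely if A is true than if A is false.
Since LR > 1, the evidence supports A over ¬A.


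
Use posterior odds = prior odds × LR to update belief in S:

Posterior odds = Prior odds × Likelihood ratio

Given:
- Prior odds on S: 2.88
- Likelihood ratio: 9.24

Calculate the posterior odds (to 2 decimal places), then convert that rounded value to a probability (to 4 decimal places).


Step 1: Calculate posterior odds
Posterior odds = Prior odds × LR
               = 2.88 × 9.24
               = 26.61

Step 2: Convert to probability
P(S|E) = Posterior odds / (1 + Posterior odds)
       = 26.61 / (1 + 26.61)
       = 26.61 / 27.61
       = 0.9638

The evidence increased P(S) from 0.7423 to 0.9638.


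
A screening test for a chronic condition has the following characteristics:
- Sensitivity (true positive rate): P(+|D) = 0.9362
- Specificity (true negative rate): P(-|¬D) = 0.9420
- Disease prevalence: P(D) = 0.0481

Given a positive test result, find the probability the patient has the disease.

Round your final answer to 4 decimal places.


Let D = has disease, + = positive test

Given:
- P(D) = 0.0481 (prevalence)
- P(+|D) = 0.9362 (sensitivity)
- P(-|¬D) = 0.9420 (specificity)
- P(+|¬D) = 0.0580 (false positive rate = 1 - specificity)

Step 1: Find P(+)
P(+) = P(+|D)P(D) + P(+|¬D)P(¬D)
     = 0.9362 × 0.0481 + 0.0580 × 0.9519
     = 0.04503122 + 0.05521020
     = 0.10024142

Step 2: Apply Bayes' theorem for P(D|+)
P(D|+) = P(+|D)P(D) / P(+)
       = 0.04503122 / 0.10024142
       = 0.4492


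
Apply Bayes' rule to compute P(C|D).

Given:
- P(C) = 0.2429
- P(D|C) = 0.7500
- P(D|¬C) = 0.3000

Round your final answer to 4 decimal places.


Bayes' theorem: P(C|D) = P(D|C) × P(C) / P(D)

Step 1: Calculate P(D) using law of total probability
P(D) = P(D|C)P(C) + P(D|¬C)P(¬C)
     = 0.7500 × 0.2429 + 0.3000 × 0.7571
     = 0.18217500 + 0.22713000
     = 0.40930500

Step 2: Apply Bayes' theorem
P(C|D) = P(D|C) × P(C) / P(D)
       = 0.18217500 / 0.40930500
       = 0.4451


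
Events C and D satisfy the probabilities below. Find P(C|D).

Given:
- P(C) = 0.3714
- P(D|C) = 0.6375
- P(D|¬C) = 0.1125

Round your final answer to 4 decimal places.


Bayes' theorem: P(C|D) = P(D|C) × P(C) / P(D)

Step 1: Calculate P(D) using law of total probability
P(D) = P(D|C)P(C) + P(D|¬C)P(¬C)
     = 0.6375 × 0.3714 + 0.1125 × 0.6286
     = 0.23676750 + 0.07071750
     = 0.30748500

Step 2: Apply Bayes' theorem
P(C|D) = P(D|C) × P(C) / P(D)
       = 0.23676750 / 0.30748500
       = 0.7700


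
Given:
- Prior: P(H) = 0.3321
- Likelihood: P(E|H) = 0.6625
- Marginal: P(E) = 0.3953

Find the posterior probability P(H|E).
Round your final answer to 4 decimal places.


Using Bayes' theorem:

P(H|E) = P(E|H) × P(H) / P(E)
       = 0.6625 × 0.3321 / 0.3953
       = 0.22001625 / 0.3953
       = 0.5566

The evidence strengthens our belief in H.
Prior: 0.3321 → Posterior: 0.5566


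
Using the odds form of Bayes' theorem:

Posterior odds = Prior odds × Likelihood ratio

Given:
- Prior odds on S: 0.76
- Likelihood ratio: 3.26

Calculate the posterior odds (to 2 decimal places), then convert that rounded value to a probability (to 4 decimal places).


Step 1: Calculate posterior odds
Posterior odds = Prior odds × LR
               = 0.76 × 3.26
               = 2.48

Step 2: Convert to probability
P(S|E) = Posterior odds / (1 + Posterior odds)
       = 2.48 / (1 + 2.48)
       = 2.48 / 3.48
       = 0.7126

The evidence increased P(S) from 0.4318 to 0.7126.


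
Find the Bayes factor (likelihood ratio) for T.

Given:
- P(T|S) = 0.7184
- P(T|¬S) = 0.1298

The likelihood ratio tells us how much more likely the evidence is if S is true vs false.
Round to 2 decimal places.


Likelihood Ratio (LR) = P(T|S) / P(T|¬S)

LR = 0.7184 / 0.1298
   = 5.53

The evidence is 5.53 times more likely if S is true than if S is false.
Since LR > 1, the evidence supports S over ¬S.


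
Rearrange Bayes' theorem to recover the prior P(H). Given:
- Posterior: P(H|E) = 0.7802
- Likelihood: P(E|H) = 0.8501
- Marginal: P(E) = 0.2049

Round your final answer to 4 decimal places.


From Bayes' theorem: P(H|E) = P(E|H) × P(H) / P(E)

Rearranging for P(H):
P(H) = P(H|E) × P(E) / P(E|H)
     = 0.7802 × 0.2049 / 0.8501
     = 0.15986298 / 0.8501
     = 0.1881


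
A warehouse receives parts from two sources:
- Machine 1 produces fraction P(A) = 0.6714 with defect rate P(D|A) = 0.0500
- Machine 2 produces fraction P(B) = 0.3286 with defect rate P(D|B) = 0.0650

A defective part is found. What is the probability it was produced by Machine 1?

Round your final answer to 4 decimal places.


Let A = from Machine 1, D = defective

Given:
- P(A) = 0.6714, P(B) = 0.3286
- P(D|A) = 0.0500, P(D|B) = 0.0650

Step 1: Find P(D)
P(D) = P(D|A)P(A) + P(D|B)P(B)
     = 0.0500 × 0.6714 + 0.0650 × 0.3286
     = 0.03357000 + 0.02135900
     = 0.05492900

Step 2: Apply Bayes' theorem
P(A|D) = P(D|A)P(A) / P(D)
       = 0.03357000 / 0.05492900
       = 0.6112


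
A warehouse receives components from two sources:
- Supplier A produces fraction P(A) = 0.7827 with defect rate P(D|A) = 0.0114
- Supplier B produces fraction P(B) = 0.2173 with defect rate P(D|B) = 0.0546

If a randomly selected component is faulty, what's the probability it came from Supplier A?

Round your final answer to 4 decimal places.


Let A = from Supplier A, D = faulty

Given:
- P(A) = 0.7827, P(B) = 0.2173
- P(D|A) = 0.0114, P(D|B) = 0.0546

Step 1: Find P(D)
P(D) = P(D|A)P(A) + P(D|B)P(B)
     = 0.0114 × 0.7827 + 0.0546 × 0.2173
     = 0.00892278 + 0.01186458
     = 0.02078736

Step 2: Apply Bayes' theorem
P(A|D) = P(D|A)P(A) / P(D)
       = 0.00892278 / 0.02078736
       = 0.4292


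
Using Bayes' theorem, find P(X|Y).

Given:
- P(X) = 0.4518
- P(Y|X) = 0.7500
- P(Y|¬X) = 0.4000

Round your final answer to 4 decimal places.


Bayes' theorem: P(X|Y) = P(Y|X) × P(X) / P(Y)

Step 1: Calculate P(Y) using law of total probability
P(Y) = P(Y|X)P(X) + P(Y|¬X)P(¬X)
     = 0.7500 × 0.4518 + 0.4000 × 0.5482
     = 0.33885000 + 0.21928000
     = 0.55813000

Step 2: Apply Bayes' theorem
P(X|Y) = P(Y|X) × P(X) / P(Y)
       = 0.33885000 / 0.55813000
       = 0.6071


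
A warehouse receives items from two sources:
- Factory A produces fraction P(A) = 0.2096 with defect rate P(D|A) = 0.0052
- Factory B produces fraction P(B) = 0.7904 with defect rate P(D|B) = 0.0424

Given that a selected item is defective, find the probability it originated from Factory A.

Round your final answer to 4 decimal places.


Let A = from Factory A, D = defective

Given:
- P(A) = 0.2096, P(B) = 0.7904
- P(D|A) = 0.0052, P(D|B) = 0.0424

Step 1: Find P(D)
P(D) = P(D|A)P(A) + P(D|B)P(B)
     = 0.0052 × 0.2096 + 0.0424 × 0.7904
     = 0.00108992 + 0.03351296
     = 0.03460288

Step 2: Apply Bayes' theorem
P(A|D) = P(D|A)P(A) / P(D)
       = 0.00108992 / 0.03460288
       = 0.0315


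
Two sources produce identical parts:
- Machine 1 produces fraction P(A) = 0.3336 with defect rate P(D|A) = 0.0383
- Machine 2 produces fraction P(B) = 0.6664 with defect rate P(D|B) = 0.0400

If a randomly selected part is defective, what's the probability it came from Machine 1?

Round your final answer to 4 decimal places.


Let A = from Machine 1, D = defective

Given:
- P(A) = 0.3336, P(B) = 0.6664
- P(D|A) = 0.0383, P(D|B) = 0.0400

Step 1: Find P(D)
P(D) = P(D|A)P(A) + P(D|B)P(B)
     = 0.0383 × 0.3336 + 0.0400 × 0.6664
     = 0.01277688 + 0.02665600
     = 0.03943288

Step 2: Apply Bayes' theorem
P(A|D) = P(D|A)P(A) / P(D)
       = 0.01277688 / 0.03943288
       = 0.3240


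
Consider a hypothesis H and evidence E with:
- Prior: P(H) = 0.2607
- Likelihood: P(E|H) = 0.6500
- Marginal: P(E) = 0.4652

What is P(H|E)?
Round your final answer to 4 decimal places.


Using Bayes' theorem:

P(H|E) = P(E|H) × P(H) / P(E)
       = 0.6500 × 0.2607 / 0.4652
       = 0.16945500 / 0.4652
       = 0.3643

The evidence strengthens our belief in H.
Prior: 0.2607 → Posterior: 0.3643


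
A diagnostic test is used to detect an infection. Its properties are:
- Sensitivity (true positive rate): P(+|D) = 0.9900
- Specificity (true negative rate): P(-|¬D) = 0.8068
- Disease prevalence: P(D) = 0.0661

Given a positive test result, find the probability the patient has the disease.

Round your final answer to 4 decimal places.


Let D = has disease, + = positive test

Given:
- P(D) = 0.0661 (prevalence)
- P(+|D) = 0.9900 (sensitivity)
- P(-|¬D) = 0.8068 (specificity)
- P(+|¬D) = 0.1932 (false positive rate = 1 - specificity)

Step 1: Find P(+)
P(+) = P(+|D)P(D) + P(+|¬D)P(¬D)
     = 0.9900 × 0.0661 + 0.1932 × 0.9339
     = 0.06543900 + 0.18042948
     = 0.24586848

Step 2: Apply Bayes' theorem for P(D|+)
P(D|+) = P(+|D)P(D) / P(+)
       = 0.06543900 / 0.24586848
       = 0.2662


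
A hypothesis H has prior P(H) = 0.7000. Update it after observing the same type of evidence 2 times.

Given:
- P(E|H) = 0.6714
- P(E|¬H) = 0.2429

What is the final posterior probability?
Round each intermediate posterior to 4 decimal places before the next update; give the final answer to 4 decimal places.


Sequential Bayesian updating:

Initial prior: P(H) = 0.7000

Update 1:
  P(E) = 0.6714 × 0.7000 + 0.2429 × 0.3000 = 0.46998000 + 0.07287000 = 0.54285000
  P(H|E) = 0.46998000 / 0.54285000 = 0.8658

Update 2:
  P(E) = 0.6714 × 0.8658 + 0.2429 × 0.1342 = 0.58129812 + 0.03259718 = 0.61389530
  P(H|E) = 0.58129812 / 0.61389530 = 0.9469

Final posterior: 0.9469


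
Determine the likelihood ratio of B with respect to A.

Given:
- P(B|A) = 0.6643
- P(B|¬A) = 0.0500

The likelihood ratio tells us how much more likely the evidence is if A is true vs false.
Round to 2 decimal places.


Likelihood Ratio (LR) = P(B|A) / P(B|¬A)

LR = 0.6643 / 0.0500
   = 13.29

The evidence is 13.29 times more likely if A is true than if A is false.
Because LR exceeds 1, B is evidence for A.


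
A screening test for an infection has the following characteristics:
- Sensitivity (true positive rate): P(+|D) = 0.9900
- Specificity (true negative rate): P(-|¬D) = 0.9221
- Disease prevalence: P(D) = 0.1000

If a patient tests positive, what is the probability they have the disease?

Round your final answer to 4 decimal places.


Let D = has disease, + = positive test

Given:
- P(D) = 0.1000 (prevalence)
- P(+|D) = 0.9900 (sensitivity)
- P(-|¬D) = 0.9221 (specificity)
- P(+|¬D) = 0.0779 (false positive rate = 1 - specificity)

Step 1: Find P(+)
P(+) = P(+|D)P(D) + P(+|¬D)P(¬D)
     = 0.9900 × 0.1000 + 0.0779 × 0.9000
     = 0.09900000 + 0.07011000
     = 0.16911000

Step 2: Apply Bayes' theorem for P(D|+)
P(D|+) = P(+|D)P(D) / P(+)
       = 0.09900000 / 0.16911000
       = 0.5854
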